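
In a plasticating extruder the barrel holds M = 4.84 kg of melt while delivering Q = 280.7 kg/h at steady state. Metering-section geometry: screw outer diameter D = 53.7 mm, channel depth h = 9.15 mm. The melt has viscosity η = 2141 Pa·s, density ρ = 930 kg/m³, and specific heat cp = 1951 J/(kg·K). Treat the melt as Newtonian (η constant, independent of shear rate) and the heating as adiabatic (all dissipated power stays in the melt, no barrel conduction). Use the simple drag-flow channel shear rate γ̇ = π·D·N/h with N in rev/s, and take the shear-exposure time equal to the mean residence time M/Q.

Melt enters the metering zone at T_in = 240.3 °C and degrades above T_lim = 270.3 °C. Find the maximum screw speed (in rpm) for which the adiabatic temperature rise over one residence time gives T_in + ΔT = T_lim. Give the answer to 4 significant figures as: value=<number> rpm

Q_s = Q / 3600 = 280.7 / 3600 = 0.0779722 kg/s
t_res = M / Q_s = 4.84 ÷ 0.0779722 = 62.0734 s
D = 53.7 mm = 0.0537 m;  h = 9.15 mm = 0.00915 m
ΔT_a = T_lim − T_in = 270.3 °C − 240.3 °C = 30 K
γ̇_max² = ΔT_a·ρ·cp/(η·t_res) = 30·930·1951/(2141·62.0734) = 409.581 s⁻²
γ̇_max = √409.581 = 20.2381 s⁻¹
N_max = γ̇_max·h / (π·D) = 20.2381 · 0.00915 / (π · 0.0537) = 1.09766 rev/s = 65.8594 rpm

value=65.86 rpm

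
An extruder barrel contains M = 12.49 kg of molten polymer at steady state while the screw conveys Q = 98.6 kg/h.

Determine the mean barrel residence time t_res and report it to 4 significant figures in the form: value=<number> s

value=456.0 s

Throughput in SI: Q_s = 98.6 kg/h ÷ 3600 s/h = 0.0273889 kg/s
t_res = M / Q_s = 12.49 / 0.0273889 = 456.024 s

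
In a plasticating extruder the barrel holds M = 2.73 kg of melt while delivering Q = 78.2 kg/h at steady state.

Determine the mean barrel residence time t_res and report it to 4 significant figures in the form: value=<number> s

value=125.7 s

Q_s = Q / 3600 = 78.2 / 3600 = 0.0217222 kg/s
t_res = M / Q_s = 2.73 ÷ 0.0217222 = 125.678 s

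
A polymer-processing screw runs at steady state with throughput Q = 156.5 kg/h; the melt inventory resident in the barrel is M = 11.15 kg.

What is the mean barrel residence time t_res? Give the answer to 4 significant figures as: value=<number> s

value=256.5 s

Convert throughput: Q = 156.5 kg/h = 156.5/3600 = 0.0434722 kg/s
Mean residence time: t_res = M/Q_s = 11.15 kg / 0.0434722 kg/s = 256.486 s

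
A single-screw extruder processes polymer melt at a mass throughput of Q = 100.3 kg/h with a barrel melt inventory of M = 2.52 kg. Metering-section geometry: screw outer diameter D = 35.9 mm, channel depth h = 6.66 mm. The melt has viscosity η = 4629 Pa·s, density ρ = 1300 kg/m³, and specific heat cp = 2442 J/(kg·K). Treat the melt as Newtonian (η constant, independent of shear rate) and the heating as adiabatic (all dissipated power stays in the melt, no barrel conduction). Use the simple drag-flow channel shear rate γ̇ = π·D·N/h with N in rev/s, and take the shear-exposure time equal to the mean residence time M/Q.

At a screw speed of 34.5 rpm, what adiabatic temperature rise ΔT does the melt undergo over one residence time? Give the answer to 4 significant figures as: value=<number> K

value=12.50 K

Throughput in SI: Q_s = 100.3 kg/h ÷ 3600 s/h = 0.0278611 kg/s
Mean residence time: t_res = M/Q_s = 2.52 kg / 0.0278611 kg/s = 90.4487 s
Geometry in metres: D = 35.9 mm → 0.0359 m, h = 6.66 mm → 0.00666 m; screw speed N = 34.5 rpm = 0.575 rev/s
Shear rate: γ̇ = πDN/h = π·0.0359·0.575/0.00666 = 9.73729 s⁻¹
Adiabatic rise: ΔT = η γ̇² t_res / (ρ cp) = 4629·(9.73729)²·90.4487 / (1300·2442) = 12.5048 K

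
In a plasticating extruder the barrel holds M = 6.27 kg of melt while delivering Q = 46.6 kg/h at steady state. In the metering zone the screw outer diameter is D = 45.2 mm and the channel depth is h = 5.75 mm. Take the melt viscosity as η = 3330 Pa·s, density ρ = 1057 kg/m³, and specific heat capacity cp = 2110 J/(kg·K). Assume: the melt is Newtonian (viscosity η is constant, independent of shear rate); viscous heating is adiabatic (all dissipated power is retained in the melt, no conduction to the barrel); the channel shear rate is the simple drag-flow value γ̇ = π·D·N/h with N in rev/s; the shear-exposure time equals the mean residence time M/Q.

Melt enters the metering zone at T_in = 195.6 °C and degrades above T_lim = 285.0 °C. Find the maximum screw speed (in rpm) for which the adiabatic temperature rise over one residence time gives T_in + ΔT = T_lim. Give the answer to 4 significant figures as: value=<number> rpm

value=27.01 rpm

Convert throughput: Q = 46.6 kg/h = 46.6/3600 = 0.0129444 kg/s
Mean residence time: t_res = M/Q_s = 6.27 kg / 0.0129444 kg/s = 484.378 s
Geometry in SI: D = 45.2 mm → 0.0452 m, h = 5.75 mm → 0.00575 m
Allowable rise: ΔT_a = T_lim − T_in = 285.0 − 195.6 = 89.4 K
γ̇_max² = ΔT_a·ρ·cp/(η·t_res) = 89.4·1057·2110/(3330·484.378) = 123.614 s⁻²
γ̇_max = sqrt(123.614) = 11.1182 s⁻¹
Solve γ̇ = πDN/h for N: N_max = γ̇_max·h/(π·D) = 11.1182 × 0.00575 / (π × 0.0452) = 0.450208 rev/s = 27.0125 rpm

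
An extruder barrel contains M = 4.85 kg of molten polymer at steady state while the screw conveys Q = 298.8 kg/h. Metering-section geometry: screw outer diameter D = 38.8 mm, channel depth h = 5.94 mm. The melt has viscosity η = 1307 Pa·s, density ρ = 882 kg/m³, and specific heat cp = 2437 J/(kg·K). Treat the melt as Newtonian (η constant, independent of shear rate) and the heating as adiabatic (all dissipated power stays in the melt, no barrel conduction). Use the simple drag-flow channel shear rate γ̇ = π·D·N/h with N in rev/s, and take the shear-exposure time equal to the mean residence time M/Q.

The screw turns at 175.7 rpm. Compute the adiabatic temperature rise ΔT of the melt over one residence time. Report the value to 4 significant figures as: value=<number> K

Q_s = Q / 3600 = 298.8 / 3600 = 0.083 kg/s
t_res = M / Q_s = 4.85 / 0.083 = 58.4337 s
Convert to SI: D = 0.0388 m, h = 0.00594 m, N = 175.7/60 = 2.92833 rev/s
γ̇ = π D N / h = (π)(0.0388)(2.92833) / 0.00594 = 60.0919 s⁻¹
Adiabatic rise: ΔT = η γ̇² t_res / (ρ cp) = 1307·(60.0919)²·58.4337 / (882·2437) = 128.306 K

value=128.3 K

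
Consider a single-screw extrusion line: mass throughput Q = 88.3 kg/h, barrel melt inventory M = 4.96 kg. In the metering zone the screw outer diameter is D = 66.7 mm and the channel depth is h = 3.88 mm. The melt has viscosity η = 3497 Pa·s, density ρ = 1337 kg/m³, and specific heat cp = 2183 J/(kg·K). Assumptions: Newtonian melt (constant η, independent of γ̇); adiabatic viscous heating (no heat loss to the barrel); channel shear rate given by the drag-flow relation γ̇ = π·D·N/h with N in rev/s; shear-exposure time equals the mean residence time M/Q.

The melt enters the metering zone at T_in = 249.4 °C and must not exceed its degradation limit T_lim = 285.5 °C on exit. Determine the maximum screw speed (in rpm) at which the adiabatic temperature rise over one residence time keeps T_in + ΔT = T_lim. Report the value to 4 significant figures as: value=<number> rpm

Q_s = Q / 3600 = 88.3 / 3600 = 0.0245278 kg/s
Mean residence time: t_res = M/Q_s = 4.96 kg / 0.0245278 kg/s = 202.22 s
Geometry in SI: D = 66.7 mm → 0.0667 m, h = 3.88 mm → 0.00388 m
Allowable rise: ΔT_a = T_lim − T_in = 285.5 − 249.4 = 36.1 K
γ̇_max² = ΔT_a·ρ·cp / (η·t_res) = [36.1 × 1337 × 2183] / [3497 × 202.22] = 148.996 s⁻²
γ̇_max = sqrt(148.996) = 12.2064 s⁻¹
Solve γ̇ = πDN/h for N: N_max = γ̇_max·h/(π·D) = 12.2064 × 0.00388 / (π × 0.0667) = 0.226018 rev/s = 13.5611 rpm

value=13.56 rpm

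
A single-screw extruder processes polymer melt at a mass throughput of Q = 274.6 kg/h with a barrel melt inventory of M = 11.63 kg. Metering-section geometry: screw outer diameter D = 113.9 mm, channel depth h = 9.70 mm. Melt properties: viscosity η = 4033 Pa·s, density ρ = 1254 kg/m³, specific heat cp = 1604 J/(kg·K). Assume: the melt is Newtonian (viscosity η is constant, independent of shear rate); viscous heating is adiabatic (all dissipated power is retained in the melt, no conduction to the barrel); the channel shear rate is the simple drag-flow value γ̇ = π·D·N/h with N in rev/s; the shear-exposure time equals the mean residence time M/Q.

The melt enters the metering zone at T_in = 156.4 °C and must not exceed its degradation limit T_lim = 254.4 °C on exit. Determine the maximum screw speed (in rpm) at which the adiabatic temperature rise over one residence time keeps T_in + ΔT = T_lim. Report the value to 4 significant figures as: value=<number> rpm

value=29.12 rpm

Throughput in SI: Q_s = 274.6 kg/h ÷ 3600 s/h = 0.0762778 kg/s
Mean residence time: t_res = M/Q_s = 11.63 kg / 0.0762778 kg/s = 152.469 s
Geometry in SI: D = 113.9 mm → 0.1139 m, h = 9.70 mm → 0.0097 m
ΔT_a = T_lim − T_in = 254.4 − 156.4 = 98 K
Invert ΔT = ηγ̇²t_res/(ρcp) for γ̇: γ̇_max² = ΔT_a ρ cp / (η t_res) = 98·1254·1604 / (4033·152.469) = 320.566 s⁻²
Take the square root: γ̇_max = √(320.566) = 17.9044 s⁻¹
N_max = γ̇_max·h / (π·D) = 17.9044 · 0.0097 / (π · 0.1139) = 0.485352 rev/s = 29.1211 rpm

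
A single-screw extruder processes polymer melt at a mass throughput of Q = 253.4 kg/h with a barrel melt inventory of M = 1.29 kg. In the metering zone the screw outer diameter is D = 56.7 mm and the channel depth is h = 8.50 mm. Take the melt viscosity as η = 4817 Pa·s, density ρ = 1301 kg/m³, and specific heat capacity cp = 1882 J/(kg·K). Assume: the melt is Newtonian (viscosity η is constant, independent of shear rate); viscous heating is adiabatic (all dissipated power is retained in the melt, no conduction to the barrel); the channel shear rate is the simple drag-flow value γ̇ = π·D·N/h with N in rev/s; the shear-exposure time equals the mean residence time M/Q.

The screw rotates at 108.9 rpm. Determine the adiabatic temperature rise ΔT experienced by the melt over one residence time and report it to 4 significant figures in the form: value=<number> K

value=52.16 K

Q_s = Q / 3600 = 253.4 / 3600 = 0.0703889 kg/s
t_res = M / Q_s = 1.29 / 0.0703889 = 18.3268 s
Convert to SI: D = 0.0567 m, h = 0.0085 m, N = 108.9/60 = 1.815 rev/s
γ̇ = π·D·N / h = π · 0.0567 · 1.815 / 0.0085 = 38.0356 s⁻¹
ΔT = η·γ̇²·t_res / (ρ·cp) = 4817 · (38.0356)² · 18.3268 / (1301 · 1882) = 52.1611 K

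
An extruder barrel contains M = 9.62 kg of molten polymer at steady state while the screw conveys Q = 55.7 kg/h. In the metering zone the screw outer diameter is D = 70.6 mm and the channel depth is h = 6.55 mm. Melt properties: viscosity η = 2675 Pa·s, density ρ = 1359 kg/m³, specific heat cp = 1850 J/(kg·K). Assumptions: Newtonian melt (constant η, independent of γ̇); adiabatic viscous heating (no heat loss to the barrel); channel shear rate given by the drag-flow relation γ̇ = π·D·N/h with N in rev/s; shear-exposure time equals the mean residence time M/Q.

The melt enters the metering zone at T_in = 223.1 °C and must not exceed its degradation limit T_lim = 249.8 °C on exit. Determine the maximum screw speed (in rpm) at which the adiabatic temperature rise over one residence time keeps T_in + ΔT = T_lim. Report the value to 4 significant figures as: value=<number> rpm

value=11.26 rpm

Throughput in SI: Q_s = 55.7 kg/h ÷ 3600 s/h = 0.0154722 kg/s
t_res = M / Q_s = 9.62 / 0.0154722 = 621.759 s
Convert to metres: D = 0.0706 m, h = 0.00655 m
ΔT_a = T_lim − T_in = 249.8 °C − 223.1 °C = 26.7 K
Invert ΔT = ηγ̇²t_res/(ρcp) for γ̇: γ̇_max² = ΔT_a ρ cp / (η t_res) = 26.7·1359·1850 / (2675·621.759) = 40.3605 s⁻²
γ̇_max = sqrt(40.3605) = 6.35299 s⁻¹
N_max = γ̇_max h / (πD) = 6.35299·0.00655/(π·0.0706) = 0.187614 rev/s → ×60 = 11.2568 rpm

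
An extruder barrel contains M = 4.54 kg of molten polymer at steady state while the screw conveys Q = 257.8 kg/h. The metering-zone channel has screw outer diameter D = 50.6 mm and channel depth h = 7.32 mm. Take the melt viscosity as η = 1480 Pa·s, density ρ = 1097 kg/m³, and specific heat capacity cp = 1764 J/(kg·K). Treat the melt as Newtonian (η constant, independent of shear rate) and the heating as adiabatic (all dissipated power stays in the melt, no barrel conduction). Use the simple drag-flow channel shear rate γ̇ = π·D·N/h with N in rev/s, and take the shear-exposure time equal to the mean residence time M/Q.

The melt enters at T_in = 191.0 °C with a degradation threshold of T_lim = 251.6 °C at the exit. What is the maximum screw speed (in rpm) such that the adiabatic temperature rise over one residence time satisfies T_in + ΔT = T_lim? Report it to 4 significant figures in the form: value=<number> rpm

Convert throughput: Q = 257.8 kg/h = 257.8/3600 = 0.0716111 kg/s
Mean residence time: t_res = M/Q_s = 4.54 kg / 0.0716111 kg/s = 63.398 s
D = 50.6 mm = 0.0506 m;  h = 7.32 mm = 0.00732 m
ΔT_a = T_lim − T_in = 251.6 °C − 191.0 °C = 60.6 K
Invert ΔT = ηγ̇²t_res/(ρcp) for γ̇: γ̇_max² = ΔT_a ρ cp / (η t_res) = 60.6·1097·1764 / (1480·63.398) = 1249.8 s⁻²
Take the square root: γ̇_max = √(1249.8) = 35.3525 s⁻¹
N_max = γ̇_max·h / (π·D) = 35.3525 · 0.00732 / (π · 0.0506) = 1.62791 rev/s = 97.6747 rpm

value=97.67 rpm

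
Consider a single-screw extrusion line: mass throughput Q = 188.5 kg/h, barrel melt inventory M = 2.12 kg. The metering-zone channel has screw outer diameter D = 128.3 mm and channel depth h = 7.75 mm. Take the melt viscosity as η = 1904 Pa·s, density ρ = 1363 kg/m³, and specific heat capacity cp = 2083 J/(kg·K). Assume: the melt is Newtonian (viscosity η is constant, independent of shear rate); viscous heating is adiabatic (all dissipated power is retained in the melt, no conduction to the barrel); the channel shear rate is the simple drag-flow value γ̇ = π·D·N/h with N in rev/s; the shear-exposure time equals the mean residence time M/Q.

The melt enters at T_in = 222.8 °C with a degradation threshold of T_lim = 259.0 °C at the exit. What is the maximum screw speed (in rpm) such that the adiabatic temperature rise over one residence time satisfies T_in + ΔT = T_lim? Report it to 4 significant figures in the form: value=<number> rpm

Throughput in SI: Q_s = 188.5 kg/h ÷ 3600 s/h = 0.0523611 kg/s
t_res = M / Q_s = 2.12 ÷ 0.0523611 = 40.4881 s
Geometry in SI: D = 128.3 mm → 0.1283 m, h = 7.75 mm → 0.00775 m
Allowable rise: ΔT_a = T_lim − T_in = 259.0 − 222.8 = 36.2 K
Invert ΔT = ηγ̇²t_res/(ρcp) for γ̇: γ̇_max² = ΔT_a ρ cp / (η t_res) = 36.2·1363·2083 / (1904·40.4881) = 1333.21 s⁻²
γ̇_max = sqrt(1333.21) = 36.5132 s⁻¹
Solve γ̇ = πDN/h for N: N_max = γ̇_max·h/(π·D) = 36.5132 × 0.00775 / (π × 0.1283) = 0.702061 rev/s = 42.1237 rpm

value=42.12 rpm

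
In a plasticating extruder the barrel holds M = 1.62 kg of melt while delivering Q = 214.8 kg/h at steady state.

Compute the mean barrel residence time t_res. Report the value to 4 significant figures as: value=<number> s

Q_s = Q / 3600 = 214.8 / 3600 = 0.0596667 kg/s
t_res = M / Q_s = 1.62 / 0.0596667 = 27.1508 s

value=27.15 s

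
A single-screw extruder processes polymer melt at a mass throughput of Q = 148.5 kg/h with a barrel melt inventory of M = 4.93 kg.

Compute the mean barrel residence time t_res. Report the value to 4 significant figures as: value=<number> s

Convert throughput: Q = 148.5 kg/h = 148.5/3600 = 0.04125 kg/s
t_res = M / Q_s = 4.93 ÷ 0.04125 = 119.515 s

value=119.5 s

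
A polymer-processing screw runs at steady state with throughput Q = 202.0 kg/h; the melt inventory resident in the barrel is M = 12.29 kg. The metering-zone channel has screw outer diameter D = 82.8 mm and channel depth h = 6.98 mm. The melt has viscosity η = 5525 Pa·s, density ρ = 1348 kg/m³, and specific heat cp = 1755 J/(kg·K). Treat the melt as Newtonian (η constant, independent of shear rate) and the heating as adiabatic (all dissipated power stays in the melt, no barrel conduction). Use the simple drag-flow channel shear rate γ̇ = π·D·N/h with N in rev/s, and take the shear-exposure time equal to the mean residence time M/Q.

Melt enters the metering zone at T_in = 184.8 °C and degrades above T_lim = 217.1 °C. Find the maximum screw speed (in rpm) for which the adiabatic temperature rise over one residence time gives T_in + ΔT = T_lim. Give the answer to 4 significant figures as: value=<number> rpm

value=12.79 rpm

Throughput in SI: Q_s = 202.0 kg/h ÷ 3600 s/h = 0.0561111 kg/s
t_res = M / Q_s = 12.29 / 0.0561111 = 219.03 s
D = 82.8 mm = 0.0828 m;  h = 6.98 mm = 0.00698 m
ΔT_a = T_lim − T_in = 217.1 − 184.8 = 32.3 K
γ̇_max² = ΔT_a·ρ·cp/(η·t_res) = 32.3·1348·1755/(5525·219.03) = 63.1443 s⁻²
γ̇_max = sqrt(63.1443) = 7.94634 s⁻¹
N_max = γ̇_max h / (πD) = 7.94634·0.00698/(π·0.0828) = 0.213227 rev/s → ×60 = 12.7936 rpm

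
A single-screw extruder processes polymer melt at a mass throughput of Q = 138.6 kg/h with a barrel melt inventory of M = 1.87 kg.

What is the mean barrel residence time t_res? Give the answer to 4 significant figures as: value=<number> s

value=48.57 s

Convert throughput: Q = 138.6 kg/h = 138.6/3600 = 0.0385 kg/s
t_res = M / Q_s = 1.87 / 0.0385 = 48.5714 s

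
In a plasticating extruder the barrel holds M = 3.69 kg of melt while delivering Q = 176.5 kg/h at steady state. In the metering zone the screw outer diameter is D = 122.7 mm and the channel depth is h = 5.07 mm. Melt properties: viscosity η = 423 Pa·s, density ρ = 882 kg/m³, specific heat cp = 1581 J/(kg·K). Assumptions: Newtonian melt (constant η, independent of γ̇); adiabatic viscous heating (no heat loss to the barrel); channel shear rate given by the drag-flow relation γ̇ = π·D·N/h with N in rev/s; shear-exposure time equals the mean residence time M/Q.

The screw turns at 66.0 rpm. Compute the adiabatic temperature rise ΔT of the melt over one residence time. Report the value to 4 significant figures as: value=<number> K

Q_s = Q / 3600 = 176.5 / 3600 = 0.0490278 kg/s
t_res = M / Q_s = 3.69 / 0.0490278 = 75.2635 s
Geometry in metres: D = 122.7 mm → 0.1227 m, h = 5.07 mm → 0.00507 m; screw speed N = 66.0 rpm = 1.1 rev/s
γ̇ = π D N / h = (π)(0.1227)(1.1) / 0.00507 = 83.6333 s⁻¹
ΔT = η·γ̇²·t_res/(ρ·cp) = [423 × 83.6333² × 75.2635] / [882 × 1581] = 159.692 K

value=159.7 K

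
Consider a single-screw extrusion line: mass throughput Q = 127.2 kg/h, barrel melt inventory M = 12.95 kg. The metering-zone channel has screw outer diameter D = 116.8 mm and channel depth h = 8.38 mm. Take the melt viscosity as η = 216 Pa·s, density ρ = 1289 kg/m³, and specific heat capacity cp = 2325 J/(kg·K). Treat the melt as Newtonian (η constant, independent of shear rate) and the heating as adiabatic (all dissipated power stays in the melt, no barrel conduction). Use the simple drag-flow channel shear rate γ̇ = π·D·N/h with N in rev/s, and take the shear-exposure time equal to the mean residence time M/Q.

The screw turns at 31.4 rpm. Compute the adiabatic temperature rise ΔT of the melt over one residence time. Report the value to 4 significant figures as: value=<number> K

value=13.87 K

Convert throughput: Q = 127.2 kg/h = 127.2/3600 = 0.0353333 kg/s
t_res = M / Q_s = 12.95 / 0.0353333 = 366.509 s
Geometry in metres: D = 116.8 mm → 0.1168 m, h = 8.38 mm → 0.00838 m; screw speed N = 31.4 rpm = 0.523333 rev/s
Shear rate: γ̇ = πDN/h = π·0.1168·0.523333/0.00838 = 22.9154 s⁻¹
ΔT = η·γ̇²·t_res / (ρ·cp) = 216 · (22.9154)² · 366.509 / (1289 · 2325) = 13.8713 K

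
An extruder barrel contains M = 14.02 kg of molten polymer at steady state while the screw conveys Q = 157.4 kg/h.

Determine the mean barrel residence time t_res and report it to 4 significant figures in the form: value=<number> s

value=320.7 s

Q_s = Q / 3600 = 157.4 / 3600 = 0.0437222 kg/s
Mean residence time: t_res = M/Q_s = 14.02 kg / 0.0437222 kg/s = 320.661 s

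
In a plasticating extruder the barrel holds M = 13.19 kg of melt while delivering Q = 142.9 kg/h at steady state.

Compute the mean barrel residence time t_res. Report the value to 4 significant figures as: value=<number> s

value=332.3 s

Q_s = Q / 3600 = 142.9 / 3600 = 0.0396944 kg/s
t_res = M / Q_s = 13.19 / 0.0396944 = 332.288 s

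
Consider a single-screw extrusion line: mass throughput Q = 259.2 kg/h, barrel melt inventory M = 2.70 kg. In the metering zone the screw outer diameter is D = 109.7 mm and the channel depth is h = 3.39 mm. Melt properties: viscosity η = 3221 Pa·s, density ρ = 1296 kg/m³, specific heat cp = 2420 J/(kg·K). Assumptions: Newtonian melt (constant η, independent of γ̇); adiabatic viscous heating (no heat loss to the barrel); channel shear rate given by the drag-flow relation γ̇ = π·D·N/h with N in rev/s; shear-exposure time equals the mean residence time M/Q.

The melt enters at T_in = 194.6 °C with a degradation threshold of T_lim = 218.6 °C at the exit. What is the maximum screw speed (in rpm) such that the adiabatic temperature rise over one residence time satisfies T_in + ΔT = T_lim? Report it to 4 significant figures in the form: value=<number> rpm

value=14.73 rpm

Throughput in SI: Q_s = 259.2 kg/h ÷ 3600 s/h = 0.072 kg/s
Mean residence time: t_res = M/Q_s = 2.70 kg / 0.072 kg/s = 37.5 s
Convert to metres: D = 0.1097 m, h = 0.00339 m
ΔT_a = T_lim − T_in = 218.6 − 194.6 = 24 K
Invert ΔT = ηγ̇²t_res/(ρcp) for γ̇: γ̇_max² = ΔT_a ρ cp / (η t_res) = 24·1296·2420 / (3221·37.5) = 623.174 s⁻²
γ̇_max = sqrt(623.174) = 24.9635 s⁻¹
Solve γ̇ = πDN/h for N: N_max = γ̇_max·h/(π·D) = 24.9635 × 0.00339 / (π × 0.1097) = 0.245555 rev/s = 14.7333 rpm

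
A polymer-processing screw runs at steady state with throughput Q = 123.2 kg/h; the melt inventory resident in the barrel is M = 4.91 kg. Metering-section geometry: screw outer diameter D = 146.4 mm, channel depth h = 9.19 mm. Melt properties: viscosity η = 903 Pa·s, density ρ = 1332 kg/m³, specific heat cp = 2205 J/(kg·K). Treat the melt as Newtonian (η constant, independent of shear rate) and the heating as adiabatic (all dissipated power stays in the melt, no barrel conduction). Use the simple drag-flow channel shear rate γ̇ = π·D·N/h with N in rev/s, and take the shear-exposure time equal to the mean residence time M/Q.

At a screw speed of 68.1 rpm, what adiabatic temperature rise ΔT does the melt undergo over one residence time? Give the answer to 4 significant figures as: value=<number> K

Q_s = Q / 3600 = 123.2 / 3600 = 0.0342222 kg/s
t_res = M / Q_s = 4.91 / 0.0342222 = 143.474 s
Convert to SI: D = 0.1464 m, h = 0.00919 m, N = 68.1/60 = 1.135 rev/s
γ̇ = π·D·N / h = π · 0.1464 · 1.135 / 0.00919 = 56.803 s⁻¹
Adiabatic rise: ΔT = η γ̇² t_res / (ρ cp) = 903·(56.803)²·143.474 / (1332·2205) = 142.328 K

value=142.3 K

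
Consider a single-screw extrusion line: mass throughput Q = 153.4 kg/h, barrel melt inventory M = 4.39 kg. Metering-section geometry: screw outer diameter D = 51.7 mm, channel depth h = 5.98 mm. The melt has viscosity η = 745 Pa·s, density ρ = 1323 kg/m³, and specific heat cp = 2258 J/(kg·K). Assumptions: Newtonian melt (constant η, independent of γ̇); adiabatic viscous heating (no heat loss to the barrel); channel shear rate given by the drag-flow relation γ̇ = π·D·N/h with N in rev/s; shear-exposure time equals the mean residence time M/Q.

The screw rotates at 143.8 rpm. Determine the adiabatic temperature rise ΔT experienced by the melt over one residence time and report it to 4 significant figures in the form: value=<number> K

value=108.9 K

Convert throughput: Q = 153.4 kg/h = 153.4/3600 = 0.0426111 kg/s
t_res = M / Q_s = 4.39 / 0.0426111 = 103.025 s
Geometry in metres: D = 51.7 mm → 0.0517 m, h = 5.98 mm → 0.00598 m; screw speed N = 143.8 rpm = 2.39667 rev/s
Shear rate: γ̇ = πDN/h = π·0.0517·2.39667/0.00598 = 65.0949 s⁻¹
ΔT = η·γ̇²·t_res / (ρ·cp) = 745 · (65.0949)² · 103.025 / (1323 · 2258) = 108.87 K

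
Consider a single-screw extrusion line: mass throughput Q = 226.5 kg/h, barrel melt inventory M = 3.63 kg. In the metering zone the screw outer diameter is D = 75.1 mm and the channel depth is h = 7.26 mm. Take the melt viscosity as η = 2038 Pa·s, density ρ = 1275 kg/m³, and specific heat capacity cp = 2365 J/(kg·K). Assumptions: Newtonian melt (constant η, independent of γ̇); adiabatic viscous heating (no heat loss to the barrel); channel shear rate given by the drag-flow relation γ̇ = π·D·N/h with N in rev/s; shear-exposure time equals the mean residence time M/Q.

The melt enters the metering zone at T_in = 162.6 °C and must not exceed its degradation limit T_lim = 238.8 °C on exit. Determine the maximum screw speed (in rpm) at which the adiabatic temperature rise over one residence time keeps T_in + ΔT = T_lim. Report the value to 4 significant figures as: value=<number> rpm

Throughput in SI: Q_s = 226.5 kg/h ÷ 3600 s/h = 0.0629167 kg/s
Mean residence time: t_res = M/Q_s = 3.63 kg / 0.0629167 kg/s = 57.6954 s
Geometry in SI: D = 75.1 mm → 0.0751 m, h = 7.26 mm → 0.00726 m
ΔT_a = T_lim − T_in = 238.8 °C − 162.6 °C = 76.2 K
γ̇_max² = ΔT_a·ρ·cp/(η·t_res) = 76.2·1275·2365/(2038·57.6954) = 1954.12 s⁻²
γ̇_max = sqrt(1954.12) = 44.2054 s⁻¹
N_max = γ̇_max h / (πD) = 44.2054·0.00726/(π·0.0751) = 1.36026 rev/s → ×60 = 81.6157 rpm

value=81.62 rpm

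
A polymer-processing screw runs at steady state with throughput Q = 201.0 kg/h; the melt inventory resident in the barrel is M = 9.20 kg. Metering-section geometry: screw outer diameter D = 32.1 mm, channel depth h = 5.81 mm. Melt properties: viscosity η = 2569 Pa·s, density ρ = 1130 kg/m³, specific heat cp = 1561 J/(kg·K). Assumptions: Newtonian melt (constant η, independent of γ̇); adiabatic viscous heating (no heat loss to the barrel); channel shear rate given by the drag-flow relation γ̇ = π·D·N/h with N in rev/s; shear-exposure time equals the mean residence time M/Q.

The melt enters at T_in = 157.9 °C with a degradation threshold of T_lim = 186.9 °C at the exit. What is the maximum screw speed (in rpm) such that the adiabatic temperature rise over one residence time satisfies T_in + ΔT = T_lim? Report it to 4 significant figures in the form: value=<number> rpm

value=38.00 rpm

Convert throughput: Q = 201.0 kg/h = 201.0/3600 = 0.0558333 kg/s
Mean residence time: t_res = M/Q_s = 9.20 kg / 0.0558333 kg/s = 164.776 s
Convert to metres: D = 0.0321 m, h = 0.00581 m
Allowable rise: ΔT_a = T_lim − T_in = 186.9 − 157.9 = 29 K
Invert ΔT = ηγ̇²t_res/(ρcp) for γ̇: γ̇_max² = ΔT_a ρ cp / (η t_res) = 29·1130·1561 / (2569·164.776) = 120.843 s⁻²
γ̇_max = √120.843 = 10.9929 s⁻¹
N_max = γ̇_max h / (πD) = 10.9929·0.00581/(π·0.0321) = 0.633332 rev/s → ×60 = 37.9999 rpm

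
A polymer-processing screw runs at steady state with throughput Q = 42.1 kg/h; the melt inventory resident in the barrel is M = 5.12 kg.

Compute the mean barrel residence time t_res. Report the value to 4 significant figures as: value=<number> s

value=437.8 s

Convert throughput: Q = 42.1 kg/h = 42.1/3600 = 0.0116944 kg/s
t_res = M / Q_s = 5.12 ÷ 0.0116944 = 437.815 s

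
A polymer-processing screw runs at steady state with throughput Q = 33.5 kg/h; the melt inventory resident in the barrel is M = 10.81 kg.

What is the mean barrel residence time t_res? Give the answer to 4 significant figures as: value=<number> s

Convert throughput: Q = 33.5 kg/h = 33.5/3600 = 0.00930556 kg/s
t_res = M / Q_s = 10.81 / 0.00930556 = 1161.67 s

value=1162. s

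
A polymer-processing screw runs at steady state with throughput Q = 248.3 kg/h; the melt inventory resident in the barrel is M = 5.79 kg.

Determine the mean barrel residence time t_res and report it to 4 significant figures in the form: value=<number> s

Q_s = Q / 3600 = 248.3 / 3600 = 0.0689722 kg/s
t_res = M / Q_s = 5.79 / 0.0689722 = 83.9468 s

value=83.95 s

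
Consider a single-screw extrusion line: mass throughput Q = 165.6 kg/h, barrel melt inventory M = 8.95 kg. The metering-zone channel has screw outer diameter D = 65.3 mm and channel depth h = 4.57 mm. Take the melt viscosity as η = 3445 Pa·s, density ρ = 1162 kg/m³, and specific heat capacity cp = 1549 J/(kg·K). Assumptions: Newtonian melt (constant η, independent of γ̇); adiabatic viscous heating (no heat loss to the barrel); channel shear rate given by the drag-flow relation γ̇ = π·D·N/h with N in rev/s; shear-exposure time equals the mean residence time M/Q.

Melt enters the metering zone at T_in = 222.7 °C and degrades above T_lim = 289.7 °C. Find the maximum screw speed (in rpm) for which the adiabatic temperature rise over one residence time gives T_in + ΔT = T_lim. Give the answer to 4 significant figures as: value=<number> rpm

Throughput in SI: Q_s = 165.6 kg/h ÷ 3600 s/h = 0.046 kg/s
Mean residence time: t_res = M/Q_s = 8.95 kg / 0.046 kg/s = 194.565 s
D = 65.3 mm = 0.0653 m;  h = 4.57 mm = 0.00457 m
ΔT_a = T_lim − T_in = 289.7 − 222.7 = 67 K
Invert ΔT = ηγ̇²t_res/(ρcp) for γ̇: γ̇_max² = ΔT_a ρ cp / (η t_res) = 67·1162·1549 / (3445·194.565) = 179.919 s⁻²
Take the square root: γ̇_max = √(179.919) = 13.4134 s⁻¹
N_max = γ̇_max·h / (π·D) = 13.4134 · 0.00457 / (π · 0.0653) = 0.298808 rev/s = 17.9285 rpm

value=17.93 rpm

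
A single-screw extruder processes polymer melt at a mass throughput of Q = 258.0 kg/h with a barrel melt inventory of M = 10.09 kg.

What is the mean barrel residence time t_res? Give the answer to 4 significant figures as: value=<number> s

Convert throughput: Q = 258.0 kg/h = 258.0/3600 = 0.0716667 kg/s
Mean residence time: t_res = M/Q_s = 10.09 kg / 0.0716667 kg/s = 140.791 s

value=140.8 s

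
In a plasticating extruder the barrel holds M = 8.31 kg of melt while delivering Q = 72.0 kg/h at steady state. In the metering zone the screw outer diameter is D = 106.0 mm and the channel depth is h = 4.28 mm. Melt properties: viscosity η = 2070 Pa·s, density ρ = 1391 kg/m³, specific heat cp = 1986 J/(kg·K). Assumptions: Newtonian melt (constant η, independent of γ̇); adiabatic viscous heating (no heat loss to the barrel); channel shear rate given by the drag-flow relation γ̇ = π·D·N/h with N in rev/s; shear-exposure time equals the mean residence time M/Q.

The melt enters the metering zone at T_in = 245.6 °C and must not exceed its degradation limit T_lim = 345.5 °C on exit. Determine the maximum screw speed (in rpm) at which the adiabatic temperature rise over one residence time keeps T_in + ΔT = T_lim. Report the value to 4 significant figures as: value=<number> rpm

value=13.81 rpm

Q_s = Q / 3600 = 72.0 / 3600 = 0.02 kg/s
t_res = M / Q_s = 8.31 ÷ 0.02 = 415.5 s
D = 106.0 mm = 0.106 m;  h = 4.28 mm = 0.00428 m
ΔT_a = T_lim − T_in = 345.5 °C − 245.6 °C = 99.9 K
γ̇_max² = ΔT_a·ρ·cp / (η·t_res) = [99.9 × 1391 × 1986] / [2070 × 415.5] = 320.871 s⁻²
γ̇_max = √320.871 = 17.9129 s⁻¹
N_max = γ̇_max·h / (π·D) = 17.9129 · 0.00428 / (π · 0.106) = 0.230225 rev/s = 13.8135 rpm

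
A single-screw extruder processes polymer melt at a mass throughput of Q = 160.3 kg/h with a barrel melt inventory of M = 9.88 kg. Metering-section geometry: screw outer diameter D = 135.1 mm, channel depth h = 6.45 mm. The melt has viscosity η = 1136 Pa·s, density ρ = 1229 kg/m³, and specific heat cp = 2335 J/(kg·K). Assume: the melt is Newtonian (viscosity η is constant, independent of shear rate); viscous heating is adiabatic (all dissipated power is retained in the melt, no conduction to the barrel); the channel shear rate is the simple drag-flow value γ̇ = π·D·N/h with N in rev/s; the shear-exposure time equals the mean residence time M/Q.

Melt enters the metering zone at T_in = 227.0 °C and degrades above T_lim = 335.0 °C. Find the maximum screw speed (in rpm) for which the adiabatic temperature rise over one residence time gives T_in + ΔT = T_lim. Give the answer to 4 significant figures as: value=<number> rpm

Throughput in SI: Q_s = 160.3 kg/h ÷ 3600 s/h = 0.0445278 kg/s
t_res = M / Q_s = 9.88 ÷ 0.0445278 = 221.884 s
Geometry in SI: D = 135.1 mm → 0.1351 m, h = 6.45 mm → 0.00645 m
Allowable rise: ΔT_a = T_lim − T_in = 335.0 − 227.0 = 108 K
Invert ΔT = ηγ̇²t_res/(ρcp) for γ̇: γ̇_max² = ΔT_a ρ cp / (η t_res) = 108·1229·2335 / (1136·221.884) = 1229.58 s⁻²
γ̇_max = √1229.58 = 35.0654 s⁻¹
N_max = γ̇_max h / (πD) = 35.0654·0.00645/(π·0.1351) = 0.532885 rev/s → ×60 = 31.9731 rpm

value=31.97 rpm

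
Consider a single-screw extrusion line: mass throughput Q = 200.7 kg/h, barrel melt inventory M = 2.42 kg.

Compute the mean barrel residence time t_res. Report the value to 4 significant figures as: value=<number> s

value=43.41 s

Q_s = Q / 3600 = 200.7 / 3600 = 0.05575 kg/s
t_res = M / Q_s = 2.42 ÷ 0.05575 = 43.4081 s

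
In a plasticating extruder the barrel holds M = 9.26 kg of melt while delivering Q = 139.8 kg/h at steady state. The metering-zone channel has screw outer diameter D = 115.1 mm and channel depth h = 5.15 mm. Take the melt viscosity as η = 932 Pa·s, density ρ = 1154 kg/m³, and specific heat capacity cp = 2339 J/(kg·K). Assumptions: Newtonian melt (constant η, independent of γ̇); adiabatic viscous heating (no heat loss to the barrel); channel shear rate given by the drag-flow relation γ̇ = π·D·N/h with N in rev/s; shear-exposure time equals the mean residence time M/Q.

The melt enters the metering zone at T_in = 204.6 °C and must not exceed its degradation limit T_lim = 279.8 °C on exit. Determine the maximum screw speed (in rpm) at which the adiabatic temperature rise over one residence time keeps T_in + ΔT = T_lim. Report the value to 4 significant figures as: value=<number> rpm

Throughput in SI: Q_s = 139.8 kg/h ÷ 3600 s/h = 0.0388333 kg/s
t_res = M / Q_s = 9.26 ÷ 0.0388333 = 238.455 s
D = 115.1 mm = 0.1151 m;  h = 5.15 mm = 0.00515 m
ΔT_a = T_lim − T_in = 279.8 − 204.6 = 75.2 K
γ̇_max² = ΔT_a·ρ·cp / (η·t_res) = [75.2 × 1154 × 2339] / [932 × 238.455] = 913.338 s⁻²
γ̇_max = √913.338 = 30.2215 s⁻¹
N_max = γ̇_max·h / (π·D) = 30.2215 · 0.00515 / (π · 0.1151) = 0.430425 rev/s = 25.8255 rpm

value=25.83 rpm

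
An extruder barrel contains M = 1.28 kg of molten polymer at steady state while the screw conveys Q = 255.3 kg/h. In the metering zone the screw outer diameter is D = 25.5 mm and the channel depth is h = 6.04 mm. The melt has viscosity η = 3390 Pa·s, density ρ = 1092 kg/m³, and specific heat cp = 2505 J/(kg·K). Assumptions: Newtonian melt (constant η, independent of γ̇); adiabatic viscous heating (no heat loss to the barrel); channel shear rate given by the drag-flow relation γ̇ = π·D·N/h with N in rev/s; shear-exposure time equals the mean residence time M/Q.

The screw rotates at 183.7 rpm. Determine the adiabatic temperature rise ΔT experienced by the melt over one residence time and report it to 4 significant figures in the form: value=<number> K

value=36.89 K

Convert throughput: Q = 255.3 kg/h = 255.3/3600 = 0.0709167 kg/s
t_res = M / Q_s = 1.28 ÷ 0.0709167 = 18.0494 s
Geometry in metres: D = 25.5 mm → 0.0255 m, h = 6.04 mm → 0.00604 m; screw speed N = 183.7 rpm = 3.06167 rev/s
γ̇ = π D N / h = (π)(0.0255)(3.06167) / 0.00604 = 40.6079 s⁻¹
ΔT = η·γ̇²·t_res / (ρ·cp) = 3390 · (40.6079)² · 18.0494 / (1092 · 2505) = 36.8853 K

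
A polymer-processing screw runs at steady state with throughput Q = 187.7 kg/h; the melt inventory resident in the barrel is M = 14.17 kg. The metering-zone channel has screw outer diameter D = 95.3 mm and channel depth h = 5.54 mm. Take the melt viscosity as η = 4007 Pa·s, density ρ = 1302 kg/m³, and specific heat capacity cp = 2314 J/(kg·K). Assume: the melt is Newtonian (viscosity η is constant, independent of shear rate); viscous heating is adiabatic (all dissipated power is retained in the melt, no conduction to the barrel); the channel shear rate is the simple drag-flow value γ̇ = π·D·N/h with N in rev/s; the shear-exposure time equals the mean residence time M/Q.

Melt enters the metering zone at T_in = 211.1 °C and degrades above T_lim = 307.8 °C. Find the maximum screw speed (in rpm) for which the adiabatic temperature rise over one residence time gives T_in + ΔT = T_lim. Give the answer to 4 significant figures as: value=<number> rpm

Throughput in SI: Q_s = 187.7 kg/h ÷ 3600 s/h = 0.0521389 kg/s
t_res = M / Q_s = 14.17 ÷ 0.0521389 = 271.774 s
D = 95.3 mm = 0.0953 m;  h = 5.54 mm = 0.00554 m
ΔT_a = T_lim − T_in = 307.8 − 211.1 = 96.7 K
γ̇_max² = ΔT_a·ρ·cp/(η·t_res) = 96.7·1302·2314/(4007·271.774) = 267.531 s⁻²
Take the square root: γ̇_max = √(267.531) = 16.3564 s⁻¹
N_max = γ̇_max h / (πD) = 16.3564·0.00554/(π·0.0953) = 0.302659 rev/s → ×60 = 18.1595 rpm

value=18.16 rpm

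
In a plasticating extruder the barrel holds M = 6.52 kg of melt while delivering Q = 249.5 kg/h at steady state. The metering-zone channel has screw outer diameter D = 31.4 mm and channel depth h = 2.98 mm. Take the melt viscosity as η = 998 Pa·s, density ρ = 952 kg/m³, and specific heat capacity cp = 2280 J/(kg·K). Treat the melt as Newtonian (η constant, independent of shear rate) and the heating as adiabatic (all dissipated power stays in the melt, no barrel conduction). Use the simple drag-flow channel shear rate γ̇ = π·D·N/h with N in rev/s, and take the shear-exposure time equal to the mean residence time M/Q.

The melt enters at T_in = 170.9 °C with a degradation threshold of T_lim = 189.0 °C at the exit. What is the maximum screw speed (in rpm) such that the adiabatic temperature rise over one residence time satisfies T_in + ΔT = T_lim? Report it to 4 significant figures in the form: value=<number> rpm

Throughput in SI: Q_s = 249.5 kg/h ÷ 3600 s/h = 0.0693056 kg/s
t_res = M / Q_s = 6.52 / 0.0693056 = 94.0762 s
Convert to metres: D = 0.0314 m, h = 0.00298 m
ΔT_a = T_lim − T_in = 189.0 − 170.9 = 18.1 K
Invert ΔT = ηγ̇²t_res/(ρcp) for γ̇: γ̇_max² = ΔT_a ρ cp / (η t_res) = 18.1·952·2280 / (998·94.0762) = 418.447 s⁻²
γ̇_max = √418.447 = 20.456 s⁻¹
N_max = γ̇_max·h / (π·D) = 20.456 · 0.00298 / (π · 0.0314) = 0.617955 rev/s = 37.0773 rpm

value=37.08 rpm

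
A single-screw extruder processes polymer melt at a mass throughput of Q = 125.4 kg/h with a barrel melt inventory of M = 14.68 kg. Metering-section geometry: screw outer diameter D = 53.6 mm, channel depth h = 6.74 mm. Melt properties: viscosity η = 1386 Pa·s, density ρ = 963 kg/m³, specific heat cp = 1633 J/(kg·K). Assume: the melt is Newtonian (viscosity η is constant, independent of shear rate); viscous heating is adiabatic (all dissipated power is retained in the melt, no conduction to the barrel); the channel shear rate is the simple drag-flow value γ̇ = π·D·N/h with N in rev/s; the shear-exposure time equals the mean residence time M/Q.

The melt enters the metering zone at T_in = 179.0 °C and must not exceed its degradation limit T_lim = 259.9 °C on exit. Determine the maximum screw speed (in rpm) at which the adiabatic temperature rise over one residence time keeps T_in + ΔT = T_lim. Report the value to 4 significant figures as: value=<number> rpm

value=35.44 rpm

Throughput in SI: Q_s = 125.4 kg/h ÷ 3600 s/h = 0.0348333 kg/s
Mean residence time: t_res = M/Q_s = 14.68 kg / 0.0348333 kg/s = 421.435 s
Geometry in SI: D = 53.6 mm → 0.0536 m, h = 6.74 mm → 0.00674 m
Allowable rise: ΔT_a = T_lim − T_in = 259.9 − 179.0 = 80.9 K
Invert ΔT = ηγ̇²t_res/(ρcp) for γ̇: γ̇_max² = ΔT_a ρ cp / (η t_res) = 80.9·963·1633 / (1386·421.435) = 217.804 s⁻²
Take the square root: γ̇_max = √(217.804) = 14.7582 s⁻¹
N_max = γ̇_max·h / (π·D) = 14.7582 · 0.00674 / (π · 0.0536) = 0.590716 rev/s = 35.4429 rpm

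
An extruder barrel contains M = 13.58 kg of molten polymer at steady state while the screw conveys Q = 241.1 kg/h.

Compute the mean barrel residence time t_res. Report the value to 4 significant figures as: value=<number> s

value=202.8 s

Throughput in SI: Q_s = 241.1 kg/h ÷ 3600 s/h = 0.0669722 kg/s
t_res = M / Q_s = 13.58 / 0.0669722 = 202.771 s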